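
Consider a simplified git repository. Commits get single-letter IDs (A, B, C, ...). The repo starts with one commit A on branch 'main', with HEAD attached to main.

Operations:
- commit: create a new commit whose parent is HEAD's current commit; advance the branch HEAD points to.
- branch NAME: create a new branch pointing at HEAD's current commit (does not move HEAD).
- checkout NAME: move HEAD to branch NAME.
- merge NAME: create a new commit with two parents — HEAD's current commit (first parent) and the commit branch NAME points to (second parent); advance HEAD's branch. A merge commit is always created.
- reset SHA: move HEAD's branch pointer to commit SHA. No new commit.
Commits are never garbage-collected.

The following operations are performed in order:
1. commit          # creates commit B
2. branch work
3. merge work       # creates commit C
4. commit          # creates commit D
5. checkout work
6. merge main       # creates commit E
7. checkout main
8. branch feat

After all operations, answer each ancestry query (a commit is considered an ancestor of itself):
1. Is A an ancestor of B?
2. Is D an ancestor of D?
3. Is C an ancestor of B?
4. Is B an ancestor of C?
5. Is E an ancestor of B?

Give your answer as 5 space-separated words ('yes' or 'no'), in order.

After op 1 (commit): HEAD=main@B [main=B]
After op 2 (branch): HEAD=main@B [main=B work=B]
After op 3 (merge): HEAD=main@C [main=C work=B]
After op 4 (commit): HEAD=main@D [main=D work=B]
After op 5 (checkout): HEAD=work@B [main=D work=B]
After op 6 (merge): HEAD=work@E [main=D work=E]
After op 7 (checkout): HEAD=main@D [main=D work=E]
After op 8 (branch): HEAD=main@D [feat=D main=D work=E]
ancestors(B) = {A,B}; A in? yes
ancestors(D) = {A,B,C,D}; D in? yes
ancestors(B) = {A,B}; C in? no
ancestors(C) = {A,B,C}; B in? yes
ancestors(B) = {A,B}; E in? no

Answer: yes yes no yes no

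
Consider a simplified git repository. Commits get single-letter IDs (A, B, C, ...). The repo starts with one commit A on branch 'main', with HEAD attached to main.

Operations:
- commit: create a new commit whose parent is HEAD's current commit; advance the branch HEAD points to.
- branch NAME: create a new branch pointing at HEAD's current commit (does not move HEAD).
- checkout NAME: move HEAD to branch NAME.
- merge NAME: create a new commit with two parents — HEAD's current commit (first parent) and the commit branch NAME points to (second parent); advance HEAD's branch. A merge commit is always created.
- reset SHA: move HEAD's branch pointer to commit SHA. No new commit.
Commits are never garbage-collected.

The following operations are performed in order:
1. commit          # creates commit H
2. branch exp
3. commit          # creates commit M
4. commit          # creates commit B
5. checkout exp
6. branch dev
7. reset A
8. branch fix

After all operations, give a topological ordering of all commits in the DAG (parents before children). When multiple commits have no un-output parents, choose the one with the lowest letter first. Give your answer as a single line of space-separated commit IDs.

After op 1 (commit): HEAD=main@H [main=H]
After op 2 (branch): HEAD=main@H [exp=H main=H]
After op 3 (commit): HEAD=main@M [exp=H main=M]
After op 4 (commit): HEAD=main@B [exp=H main=B]
After op 5 (checkout): HEAD=exp@H [exp=H main=B]
After op 6 (branch): HEAD=exp@H [dev=H exp=H main=B]
After op 7 (reset): HEAD=exp@A [dev=H exp=A main=B]
After op 8 (branch): HEAD=exp@A [dev=H exp=A fix=A main=B]
commit A: parents=[]
commit B: parents=['M']
commit H: parents=['A']
commit M: parents=['H']

Answer: A H M B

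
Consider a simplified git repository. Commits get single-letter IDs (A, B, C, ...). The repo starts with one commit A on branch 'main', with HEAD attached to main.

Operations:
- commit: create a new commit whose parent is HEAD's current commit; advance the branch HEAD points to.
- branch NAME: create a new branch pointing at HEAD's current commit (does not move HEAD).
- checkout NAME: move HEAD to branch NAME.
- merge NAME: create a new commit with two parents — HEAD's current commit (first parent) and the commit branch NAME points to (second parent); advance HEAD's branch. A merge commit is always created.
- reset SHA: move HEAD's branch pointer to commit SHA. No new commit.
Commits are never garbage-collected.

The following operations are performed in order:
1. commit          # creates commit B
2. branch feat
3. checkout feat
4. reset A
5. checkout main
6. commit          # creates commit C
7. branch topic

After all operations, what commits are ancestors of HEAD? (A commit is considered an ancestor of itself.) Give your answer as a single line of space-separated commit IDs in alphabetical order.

After op 1 (commit): HEAD=main@B [main=B]
After op 2 (branch): HEAD=main@B [feat=B main=B]
After op 3 (checkout): HEAD=feat@B [feat=B main=B]
After op 4 (reset): HEAD=feat@A [feat=A main=B]
After op 5 (checkout): HEAD=main@B [feat=A main=B]
After op 6 (commit): HEAD=main@C [feat=A main=C]
After op 7 (branch): HEAD=main@C [feat=A main=C topic=C]

Answer: A B C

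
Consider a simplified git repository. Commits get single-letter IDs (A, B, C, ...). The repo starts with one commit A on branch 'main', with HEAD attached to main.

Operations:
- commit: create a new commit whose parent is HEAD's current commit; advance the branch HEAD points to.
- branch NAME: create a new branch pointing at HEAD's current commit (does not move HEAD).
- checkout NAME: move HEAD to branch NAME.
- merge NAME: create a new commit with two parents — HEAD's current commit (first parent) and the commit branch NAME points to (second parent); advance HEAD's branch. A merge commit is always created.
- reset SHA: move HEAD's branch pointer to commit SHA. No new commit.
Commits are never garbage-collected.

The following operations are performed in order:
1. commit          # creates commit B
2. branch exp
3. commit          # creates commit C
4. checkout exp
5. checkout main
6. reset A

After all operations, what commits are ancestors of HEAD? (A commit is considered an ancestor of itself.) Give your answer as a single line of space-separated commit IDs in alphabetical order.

After op 1 (commit): HEAD=main@B [main=B]
After op 2 (branch): HEAD=main@B [exp=B main=B]
After op 3 (commit): HEAD=main@C [exp=B main=C]
After op 4 (checkout): HEAD=exp@B [exp=B main=C]
After op 5 (checkout): HEAD=main@C [exp=B main=C]
After op 6 (reset): HEAD=main@A [exp=B main=A]

Answer: A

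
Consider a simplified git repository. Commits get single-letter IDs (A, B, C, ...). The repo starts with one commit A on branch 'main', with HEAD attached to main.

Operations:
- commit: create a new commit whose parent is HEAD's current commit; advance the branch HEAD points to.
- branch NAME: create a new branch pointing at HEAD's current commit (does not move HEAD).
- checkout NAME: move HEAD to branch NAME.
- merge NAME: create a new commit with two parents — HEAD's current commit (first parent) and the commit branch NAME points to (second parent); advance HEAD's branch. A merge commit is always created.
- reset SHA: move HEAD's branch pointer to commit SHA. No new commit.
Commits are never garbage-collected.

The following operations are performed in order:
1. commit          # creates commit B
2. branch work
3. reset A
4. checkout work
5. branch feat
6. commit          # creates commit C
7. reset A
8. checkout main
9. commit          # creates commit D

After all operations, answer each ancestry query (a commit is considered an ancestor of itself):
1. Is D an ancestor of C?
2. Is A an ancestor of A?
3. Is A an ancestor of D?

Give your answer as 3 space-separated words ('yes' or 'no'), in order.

Answer: no yes yes

Derivation:
After op 1 (commit): HEAD=main@B [main=B]
After op 2 (branch): HEAD=main@B [main=B work=B]
After op 3 (reset): HEAD=main@A [main=A work=B]
After op 4 (checkout): HEAD=work@B [main=A work=B]
After op 5 (branch): HEAD=work@B [feat=B main=A work=B]
After op 6 (commit): HEAD=work@C [feat=B main=A work=C]
After op 7 (reset): HEAD=work@A [feat=B main=A work=A]
After op 8 (checkout): HEAD=main@A [feat=B main=A work=A]
After op 9 (commit): HEAD=main@D [feat=B main=D work=A]
ancestors(C) = {A,B,C}; D in? no
ancestors(A) = {A}; A in? yes
ancestors(D) = {A,D}; A in? yes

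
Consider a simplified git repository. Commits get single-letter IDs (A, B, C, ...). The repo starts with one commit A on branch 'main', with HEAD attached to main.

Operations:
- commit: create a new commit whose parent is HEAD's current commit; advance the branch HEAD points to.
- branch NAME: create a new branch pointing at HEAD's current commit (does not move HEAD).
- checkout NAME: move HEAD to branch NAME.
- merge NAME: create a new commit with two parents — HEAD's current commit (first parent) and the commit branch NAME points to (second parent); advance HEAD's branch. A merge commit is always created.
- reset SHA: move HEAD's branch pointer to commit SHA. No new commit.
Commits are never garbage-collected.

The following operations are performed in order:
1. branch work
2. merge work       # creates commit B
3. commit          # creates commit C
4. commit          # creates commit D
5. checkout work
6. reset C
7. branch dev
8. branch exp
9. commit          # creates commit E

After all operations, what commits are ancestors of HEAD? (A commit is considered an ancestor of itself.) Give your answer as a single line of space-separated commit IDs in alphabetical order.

After op 1 (branch): HEAD=main@A [main=A work=A]
After op 2 (merge): HEAD=main@B [main=B work=A]
After op 3 (commit): HEAD=main@C [main=C work=A]
After op 4 (commit): HEAD=main@D [main=D work=A]
After op 5 (checkout): HEAD=work@A [main=D work=A]
After op 6 (reset): HEAD=work@C [main=D work=C]
After op 7 (branch): HEAD=work@C [dev=C main=D work=C]
After op 8 (branch): HEAD=work@C [dev=C exp=C main=D work=C]
After op 9 (commit): HEAD=work@E [dev=C exp=C main=D work=E]

Answer: A B C E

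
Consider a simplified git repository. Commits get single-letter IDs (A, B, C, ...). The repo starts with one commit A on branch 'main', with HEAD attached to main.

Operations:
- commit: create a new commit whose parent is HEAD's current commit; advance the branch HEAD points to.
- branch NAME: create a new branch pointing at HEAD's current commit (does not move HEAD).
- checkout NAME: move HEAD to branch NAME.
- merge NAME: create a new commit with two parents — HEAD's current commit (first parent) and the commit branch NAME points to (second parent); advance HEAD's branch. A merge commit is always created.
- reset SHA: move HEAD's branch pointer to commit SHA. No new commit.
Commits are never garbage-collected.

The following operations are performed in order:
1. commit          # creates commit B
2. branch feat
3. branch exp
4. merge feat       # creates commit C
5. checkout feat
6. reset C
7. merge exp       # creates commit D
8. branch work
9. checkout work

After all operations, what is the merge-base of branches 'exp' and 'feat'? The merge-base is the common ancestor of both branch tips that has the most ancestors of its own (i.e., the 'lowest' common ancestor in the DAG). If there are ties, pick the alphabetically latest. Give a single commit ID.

After op 1 (commit): HEAD=main@B [main=B]
After op 2 (branch): HEAD=main@B [feat=B main=B]
After op 3 (branch): HEAD=main@B [exp=B feat=B main=B]
After op 4 (merge): HEAD=main@C [exp=B feat=B main=C]
After op 5 (checkout): HEAD=feat@B [exp=B feat=B main=C]
After op 6 (reset): HEAD=feat@C [exp=B feat=C main=C]
After op 7 (merge): HEAD=feat@D [exp=B feat=D main=C]
After op 8 (branch): HEAD=feat@D [exp=B feat=D main=C work=D]
After op 9 (checkout): HEAD=work@D [exp=B feat=D main=C work=D]
ancestors(exp=B): ['A', 'B']
ancestors(feat=D): ['A', 'B', 'C', 'D']
common: ['A', 'B']

Answer: B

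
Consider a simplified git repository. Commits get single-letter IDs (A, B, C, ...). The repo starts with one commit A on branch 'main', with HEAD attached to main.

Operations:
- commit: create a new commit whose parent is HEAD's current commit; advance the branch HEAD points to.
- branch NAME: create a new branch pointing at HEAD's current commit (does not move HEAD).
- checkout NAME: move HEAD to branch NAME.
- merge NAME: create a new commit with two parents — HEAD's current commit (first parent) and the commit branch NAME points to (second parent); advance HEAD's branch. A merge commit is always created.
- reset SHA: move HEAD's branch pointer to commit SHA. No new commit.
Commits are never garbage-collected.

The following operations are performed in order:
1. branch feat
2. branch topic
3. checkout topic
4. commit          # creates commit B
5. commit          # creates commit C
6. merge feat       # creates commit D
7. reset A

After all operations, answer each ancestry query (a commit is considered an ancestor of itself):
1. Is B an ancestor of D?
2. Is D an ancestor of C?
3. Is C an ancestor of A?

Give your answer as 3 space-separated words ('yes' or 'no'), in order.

Answer: yes no no

Derivation:
After op 1 (branch): HEAD=main@A [feat=A main=A]
After op 2 (branch): HEAD=main@A [feat=A main=A topic=A]
After op 3 (checkout): HEAD=topic@A [feat=A main=A topic=A]
After op 4 (commit): HEAD=topic@B [feat=A main=A topic=B]
After op 5 (commit): HEAD=topic@C [feat=A main=A topic=C]
After op 6 (merge): HEAD=topic@D [feat=A main=A topic=D]
After op 7 (reset): HEAD=topic@A [feat=A main=A topic=A]
ancestors(D) = {A,B,C,D}; B in? yes
ancestors(C) = {A,B,C}; D in? no
ancestors(A) = {A}; C in? no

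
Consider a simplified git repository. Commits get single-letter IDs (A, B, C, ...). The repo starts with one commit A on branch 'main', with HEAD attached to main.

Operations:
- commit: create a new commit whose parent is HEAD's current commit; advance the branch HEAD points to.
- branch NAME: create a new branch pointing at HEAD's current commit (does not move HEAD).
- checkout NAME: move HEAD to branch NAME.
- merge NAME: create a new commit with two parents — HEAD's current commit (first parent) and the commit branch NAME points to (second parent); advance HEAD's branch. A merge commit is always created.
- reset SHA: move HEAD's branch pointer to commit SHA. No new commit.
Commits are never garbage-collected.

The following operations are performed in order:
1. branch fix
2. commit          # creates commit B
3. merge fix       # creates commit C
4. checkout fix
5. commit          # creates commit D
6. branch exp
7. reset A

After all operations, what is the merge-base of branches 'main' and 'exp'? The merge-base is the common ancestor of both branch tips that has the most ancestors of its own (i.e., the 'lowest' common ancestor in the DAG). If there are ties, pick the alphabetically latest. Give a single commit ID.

Answer: A

Derivation:
After op 1 (branch): HEAD=main@A [fix=A main=A]
After op 2 (commit): HEAD=main@B [fix=A main=B]
After op 3 (merge): HEAD=main@C [fix=A main=C]
After op 4 (checkout): HEAD=fix@A [fix=A main=C]
After op 5 (commit): HEAD=fix@D [fix=D main=C]
After op 6 (branch): HEAD=fix@D [exp=D fix=D main=C]
After op 7 (reset): HEAD=fix@A [exp=D fix=A main=C]
ancestors(main=C): ['A', 'B', 'C']
ancestors(exp=D): ['A', 'D']
common: ['A']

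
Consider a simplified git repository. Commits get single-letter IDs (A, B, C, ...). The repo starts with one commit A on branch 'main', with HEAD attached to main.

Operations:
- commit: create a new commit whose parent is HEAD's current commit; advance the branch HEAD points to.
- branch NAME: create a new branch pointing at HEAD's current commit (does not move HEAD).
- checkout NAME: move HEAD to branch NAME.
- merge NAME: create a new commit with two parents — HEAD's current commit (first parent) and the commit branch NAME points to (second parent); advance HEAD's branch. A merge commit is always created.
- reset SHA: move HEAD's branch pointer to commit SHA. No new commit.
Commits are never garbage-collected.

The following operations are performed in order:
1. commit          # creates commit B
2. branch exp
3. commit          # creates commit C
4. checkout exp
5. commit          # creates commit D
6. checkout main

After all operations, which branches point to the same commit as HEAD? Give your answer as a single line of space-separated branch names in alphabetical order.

Answer: main

Derivation:
After op 1 (commit): HEAD=main@B [main=B]
After op 2 (branch): HEAD=main@B [exp=B main=B]
After op 3 (commit): HEAD=main@C [exp=B main=C]
After op 4 (checkout): HEAD=exp@B [exp=B main=C]
After op 5 (commit): HEAD=exp@D [exp=D main=C]
After op 6 (checkout): HEAD=main@C [exp=D main=C]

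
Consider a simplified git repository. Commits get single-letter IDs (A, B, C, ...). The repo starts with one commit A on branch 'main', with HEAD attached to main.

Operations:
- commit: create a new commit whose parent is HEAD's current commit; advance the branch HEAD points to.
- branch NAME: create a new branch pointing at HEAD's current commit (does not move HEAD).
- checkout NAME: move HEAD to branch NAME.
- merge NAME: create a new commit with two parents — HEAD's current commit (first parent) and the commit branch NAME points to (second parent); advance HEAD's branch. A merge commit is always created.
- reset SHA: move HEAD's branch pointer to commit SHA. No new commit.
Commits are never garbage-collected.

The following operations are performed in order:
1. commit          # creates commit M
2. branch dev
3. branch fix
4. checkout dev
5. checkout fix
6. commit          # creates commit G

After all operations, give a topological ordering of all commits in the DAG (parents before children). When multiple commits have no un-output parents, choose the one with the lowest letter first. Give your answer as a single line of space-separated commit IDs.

After op 1 (commit): HEAD=main@M [main=M]
After op 2 (branch): HEAD=main@M [dev=M main=M]
After op 3 (branch): HEAD=main@M [dev=M fix=M main=M]
After op 4 (checkout): HEAD=dev@M [dev=M fix=M main=M]
After op 5 (checkout): HEAD=fix@M [dev=M fix=M main=M]
After op 6 (commit): HEAD=fix@G [dev=M fix=G main=M]
commit A: parents=[]
commit G: parents=['M']
commit M: parents=['A']

Answer: A M G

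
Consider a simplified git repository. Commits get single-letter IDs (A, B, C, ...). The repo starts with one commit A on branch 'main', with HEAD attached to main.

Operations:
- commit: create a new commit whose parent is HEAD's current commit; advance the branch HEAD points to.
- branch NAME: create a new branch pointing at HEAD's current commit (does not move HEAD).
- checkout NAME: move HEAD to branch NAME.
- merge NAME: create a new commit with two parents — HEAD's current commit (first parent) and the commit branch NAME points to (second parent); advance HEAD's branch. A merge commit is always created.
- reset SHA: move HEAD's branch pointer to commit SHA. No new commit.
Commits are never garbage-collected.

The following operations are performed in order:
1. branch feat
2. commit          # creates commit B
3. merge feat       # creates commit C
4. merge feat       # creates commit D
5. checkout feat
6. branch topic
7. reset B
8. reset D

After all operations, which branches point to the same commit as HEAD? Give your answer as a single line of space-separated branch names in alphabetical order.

After op 1 (branch): HEAD=main@A [feat=A main=A]
After op 2 (commit): HEAD=main@B [feat=A main=B]
After op 3 (merge): HEAD=main@C [feat=A main=C]
After op 4 (merge): HEAD=main@D [feat=A main=D]
After op 5 (checkout): HEAD=feat@A [feat=A main=D]
After op 6 (branch): HEAD=feat@A [feat=A main=D topic=A]
After op 7 (reset): HEAD=feat@B [feat=B main=D topic=A]
After op 8 (reset): HEAD=feat@D [feat=D main=D topic=A]

Answer: feat main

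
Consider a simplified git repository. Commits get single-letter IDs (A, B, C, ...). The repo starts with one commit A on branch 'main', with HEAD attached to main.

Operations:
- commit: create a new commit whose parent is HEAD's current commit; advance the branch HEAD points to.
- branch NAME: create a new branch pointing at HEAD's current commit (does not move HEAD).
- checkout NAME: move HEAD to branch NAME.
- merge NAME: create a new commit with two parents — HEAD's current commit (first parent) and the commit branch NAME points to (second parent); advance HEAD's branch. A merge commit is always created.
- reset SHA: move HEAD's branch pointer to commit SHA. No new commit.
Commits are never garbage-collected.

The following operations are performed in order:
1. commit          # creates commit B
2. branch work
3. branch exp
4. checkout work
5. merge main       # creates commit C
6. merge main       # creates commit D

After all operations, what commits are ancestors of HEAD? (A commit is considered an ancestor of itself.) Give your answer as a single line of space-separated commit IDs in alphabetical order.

Answer: A B C D

Derivation:
After op 1 (commit): HEAD=main@B [main=B]
After op 2 (branch): HEAD=main@B [main=B work=B]
After op 3 (branch): HEAD=main@B [exp=B main=B work=B]
After op 4 (checkout): HEAD=work@B [exp=B main=B work=B]
After op 5 (merge): HEAD=work@C [exp=B main=B work=C]
After op 6 (merge): HEAD=work@D [exp=B main=B work=D]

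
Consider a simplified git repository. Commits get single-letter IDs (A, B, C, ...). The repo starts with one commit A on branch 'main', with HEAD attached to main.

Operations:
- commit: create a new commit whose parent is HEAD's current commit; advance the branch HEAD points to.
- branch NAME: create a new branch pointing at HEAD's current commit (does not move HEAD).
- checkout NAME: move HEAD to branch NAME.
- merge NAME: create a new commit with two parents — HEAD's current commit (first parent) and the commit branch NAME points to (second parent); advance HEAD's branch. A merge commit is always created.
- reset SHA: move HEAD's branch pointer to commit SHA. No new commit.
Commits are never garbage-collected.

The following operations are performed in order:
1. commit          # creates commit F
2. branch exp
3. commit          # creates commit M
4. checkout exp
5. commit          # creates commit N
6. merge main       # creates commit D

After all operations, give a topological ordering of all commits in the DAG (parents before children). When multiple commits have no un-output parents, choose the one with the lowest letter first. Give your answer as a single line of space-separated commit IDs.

After op 1 (commit): HEAD=main@F [main=F]
After op 2 (branch): HEAD=main@F [exp=F main=F]
After op 3 (commit): HEAD=main@M [exp=F main=M]
After op 4 (checkout): HEAD=exp@F [exp=F main=M]
After op 5 (commit): HEAD=exp@N [exp=N main=M]
After op 6 (merge): HEAD=exp@D [exp=D main=M]
commit A: parents=[]
commit D: parents=['N', 'M']
commit F: parents=['A']
commit M: parents=['F']
commit N: parents=['F']

Answer: A F M N D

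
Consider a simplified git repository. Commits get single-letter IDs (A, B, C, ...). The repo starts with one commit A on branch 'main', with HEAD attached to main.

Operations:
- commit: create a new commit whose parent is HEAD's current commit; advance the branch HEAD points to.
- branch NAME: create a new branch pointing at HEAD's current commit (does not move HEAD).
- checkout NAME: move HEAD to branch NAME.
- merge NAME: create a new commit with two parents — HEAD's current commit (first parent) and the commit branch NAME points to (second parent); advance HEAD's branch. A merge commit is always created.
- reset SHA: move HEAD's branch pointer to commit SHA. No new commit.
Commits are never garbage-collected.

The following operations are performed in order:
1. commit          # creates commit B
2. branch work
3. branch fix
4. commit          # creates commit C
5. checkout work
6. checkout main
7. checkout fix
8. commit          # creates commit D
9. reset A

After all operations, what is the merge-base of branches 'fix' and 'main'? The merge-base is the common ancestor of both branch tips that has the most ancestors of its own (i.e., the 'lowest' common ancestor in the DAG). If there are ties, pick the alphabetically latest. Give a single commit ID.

Answer: A

Derivation:
After op 1 (commit): HEAD=main@B [main=B]
After op 2 (branch): HEAD=main@B [main=B work=B]
After op 3 (branch): HEAD=main@B [fix=B main=B work=B]
After op 4 (commit): HEAD=main@C [fix=B main=C work=B]
After op 5 (checkout): HEAD=work@B [fix=B main=C work=B]
After op 6 (checkout): HEAD=main@C [fix=B main=C work=B]
After op 7 (checkout): HEAD=fix@B [fix=B main=C work=B]
After op 8 (commit): HEAD=fix@D [fix=D main=C work=B]
After op 9 (reset): HEAD=fix@A [fix=A main=C work=B]
ancestors(fix=A): ['A']
ancestors(main=C): ['A', 'B', 'C']
common: ['A']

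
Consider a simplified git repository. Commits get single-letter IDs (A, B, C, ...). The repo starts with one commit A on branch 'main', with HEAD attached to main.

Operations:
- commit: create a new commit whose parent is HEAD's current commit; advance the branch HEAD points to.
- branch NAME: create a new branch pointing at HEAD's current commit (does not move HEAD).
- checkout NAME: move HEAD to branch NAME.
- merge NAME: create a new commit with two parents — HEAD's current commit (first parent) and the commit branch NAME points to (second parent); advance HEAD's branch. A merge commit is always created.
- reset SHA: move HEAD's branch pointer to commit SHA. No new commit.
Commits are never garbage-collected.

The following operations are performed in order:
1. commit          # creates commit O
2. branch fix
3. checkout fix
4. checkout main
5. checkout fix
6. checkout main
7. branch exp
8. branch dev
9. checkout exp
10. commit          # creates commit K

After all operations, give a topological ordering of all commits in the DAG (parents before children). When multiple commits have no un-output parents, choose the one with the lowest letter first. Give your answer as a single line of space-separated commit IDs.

After op 1 (commit): HEAD=main@O [main=O]
After op 2 (branch): HEAD=main@O [fix=O main=O]
After op 3 (checkout): HEAD=fix@O [fix=O main=O]
After op 4 (checkout): HEAD=main@O [fix=O main=O]
After op 5 (checkout): HEAD=fix@O [fix=O main=O]
After op 6 (checkout): HEAD=main@O [fix=O main=O]
After op 7 (branch): HEAD=main@O [exp=O fix=O main=O]
After op 8 (branch): HEAD=main@O [dev=O exp=O fix=O main=O]
After op 9 (checkout): HEAD=exp@O [dev=O exp=O fix=O main=O]
After op 10 (commit): HEAD=exp@K [dev=O exp=K fix=O main=O]
commit A: parents=[]
commit K: parents=['O']
commit O: parents=['A']

Answer: A O K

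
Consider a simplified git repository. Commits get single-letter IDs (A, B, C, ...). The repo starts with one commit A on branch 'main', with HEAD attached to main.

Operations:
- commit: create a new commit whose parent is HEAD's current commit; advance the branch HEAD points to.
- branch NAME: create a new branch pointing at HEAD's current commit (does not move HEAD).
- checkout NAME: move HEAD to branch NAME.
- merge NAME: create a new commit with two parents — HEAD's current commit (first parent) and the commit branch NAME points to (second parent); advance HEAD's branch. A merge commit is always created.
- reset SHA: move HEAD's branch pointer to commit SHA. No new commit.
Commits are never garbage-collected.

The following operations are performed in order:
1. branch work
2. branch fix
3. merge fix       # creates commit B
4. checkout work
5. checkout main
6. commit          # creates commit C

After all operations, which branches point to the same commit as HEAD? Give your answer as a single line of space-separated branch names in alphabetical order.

After op 1 (branch): HEAD=main@A [main=A work=A]
After op 2 (branch): HEAD=main@A [fix=A main=A work=A]
After op 3 (merge): HEAD=main@B [fix=A main=B work=A]
After op 4 (checkout): HEAD=work@A [fix=A main=B work=A]
After op 5 (checkout): HEAD=main@B [fix=A main=B work=A]
After op 6 (commit): HEAD=main@C [fix=A main=C work=A]

Answer: main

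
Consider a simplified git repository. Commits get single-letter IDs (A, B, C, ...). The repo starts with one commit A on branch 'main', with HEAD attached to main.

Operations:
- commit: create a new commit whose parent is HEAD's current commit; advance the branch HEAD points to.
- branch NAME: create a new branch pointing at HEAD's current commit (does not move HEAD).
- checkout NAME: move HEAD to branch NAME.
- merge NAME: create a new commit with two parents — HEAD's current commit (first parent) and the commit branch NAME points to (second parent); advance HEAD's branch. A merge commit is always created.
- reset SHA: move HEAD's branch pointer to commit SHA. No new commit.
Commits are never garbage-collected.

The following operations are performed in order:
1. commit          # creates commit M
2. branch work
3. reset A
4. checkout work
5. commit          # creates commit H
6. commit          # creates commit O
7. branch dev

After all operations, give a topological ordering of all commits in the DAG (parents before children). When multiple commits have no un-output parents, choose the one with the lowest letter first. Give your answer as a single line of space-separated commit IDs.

Answer: A M H O

Derivation:
After op 1 (commit): HEAD=main@M [main=M]
After op 2 (branch): HEAD=main@M [main=M work=M]
After op 3 (reset): HEAD=main@A [main=A work=M]
After op 4 (checkout): HEAD=work@M [main=A work=M]
After op 5 (commit): HEAD=work@H [main=A work=H]
After op 6 (commit): HEAD=work@O [main=A work=O]
After op 7 (branch): HEAD=work@O [dev=O main=A work=O]
commit A: parents=[]
commit H: parents=['M']
commit M: parents=['A']
commit O: parents=['H']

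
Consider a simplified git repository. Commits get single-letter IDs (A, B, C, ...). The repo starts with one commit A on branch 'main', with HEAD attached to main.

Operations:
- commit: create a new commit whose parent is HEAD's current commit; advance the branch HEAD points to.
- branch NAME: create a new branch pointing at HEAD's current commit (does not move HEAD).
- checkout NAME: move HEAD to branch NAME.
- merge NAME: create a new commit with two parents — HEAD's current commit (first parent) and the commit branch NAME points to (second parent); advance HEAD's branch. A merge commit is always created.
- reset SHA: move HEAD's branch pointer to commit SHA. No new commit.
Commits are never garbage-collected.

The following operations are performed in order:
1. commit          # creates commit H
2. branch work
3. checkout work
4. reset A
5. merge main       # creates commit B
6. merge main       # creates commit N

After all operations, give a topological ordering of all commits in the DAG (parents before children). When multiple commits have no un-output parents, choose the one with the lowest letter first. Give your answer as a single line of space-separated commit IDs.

After op 1 (commit): HEAD=main@H [main=H]
After op 2 (branch): HEAD=main@H [main=H work=H]
After op 3 (checkout): HEAD=work@H [main=H work=H]
After op 4 (reset): HEAD=work@A [main=H work=A]
After op 5 (merge): HEAD=work@B [main=H work=B]
After op 6 (merge): HEAD=work@N [main=H work=N]
commit A: parents=[]
commit B: parents=['A', 'H']
commit H: parents=['A']
commit N: parents=['B', 'H']

Answer: A H B N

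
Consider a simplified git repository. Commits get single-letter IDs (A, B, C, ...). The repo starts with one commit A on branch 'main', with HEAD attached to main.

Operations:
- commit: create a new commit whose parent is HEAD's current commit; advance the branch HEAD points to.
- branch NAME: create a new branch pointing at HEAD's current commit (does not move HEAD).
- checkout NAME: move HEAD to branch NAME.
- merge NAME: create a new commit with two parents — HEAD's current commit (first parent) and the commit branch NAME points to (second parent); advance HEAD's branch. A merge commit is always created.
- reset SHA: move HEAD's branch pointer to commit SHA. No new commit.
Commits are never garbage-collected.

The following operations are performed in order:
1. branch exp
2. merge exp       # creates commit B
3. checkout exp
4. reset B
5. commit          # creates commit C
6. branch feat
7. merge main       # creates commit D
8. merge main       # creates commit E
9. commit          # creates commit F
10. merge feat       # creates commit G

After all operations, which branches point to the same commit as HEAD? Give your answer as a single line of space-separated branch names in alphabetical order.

After op 1 (branch): HEAD=main@A [exp=A main=A]
After op 2 (merge): HEAD=main@B [exp=A main=B]
After op 3 (checkout): HEAD=exp@A [exp=A main=B]
After op 4 (reset): HEAD=exp@B [exp=B main=B]
After op 5 (commit): HEAD=exp@C [exp=C main=B]
After op 6 (branch): HEAD=exp@C [exp=C feat=C main=B]
After op 7 (merge): HEAD=exp@D [exp=D feat=C main=B]
After op 8 (merge): HEAD=exp@E [exp=E feat=C main=B]
After op 9 (commit): HEAD=exp@F [exp=F feat=C main=B]
After op 10 (merge): HEAD=exp@G [exp=G feat=C main=B]

Answer: exp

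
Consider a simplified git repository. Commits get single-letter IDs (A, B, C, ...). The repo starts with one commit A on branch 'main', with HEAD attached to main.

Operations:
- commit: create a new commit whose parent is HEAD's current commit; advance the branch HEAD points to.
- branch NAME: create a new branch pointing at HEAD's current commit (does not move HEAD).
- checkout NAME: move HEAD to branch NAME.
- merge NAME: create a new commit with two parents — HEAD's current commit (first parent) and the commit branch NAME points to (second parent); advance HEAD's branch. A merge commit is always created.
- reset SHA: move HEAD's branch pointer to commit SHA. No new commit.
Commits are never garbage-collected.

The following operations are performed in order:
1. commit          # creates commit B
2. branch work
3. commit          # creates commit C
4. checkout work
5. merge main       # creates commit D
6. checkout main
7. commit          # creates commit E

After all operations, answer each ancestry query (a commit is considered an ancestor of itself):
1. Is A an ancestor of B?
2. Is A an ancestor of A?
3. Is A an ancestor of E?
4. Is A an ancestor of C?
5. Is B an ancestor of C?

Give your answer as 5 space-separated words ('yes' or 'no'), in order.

After op 1 (commit): HEAD=main@B [main=B]
After op 2 (branch): HEAD=main@B [main=B work=B]
After op 3 (commit): HEAD=main@C [main=C work=B]
After op 4 (checkout): HEAD=work@B [main=C work=B]
After op 5 (merge): HEAD=work@D [main=C work=D]
After op 6 (checkout): HEAD=main@C [main=C work=D]
After op 7 (commit): HEAD=main@E [main=E work=D]
ancestors(B) = {A,B}; A in? yes
ancestors(A) = {A}; A in? yes
ancestors(E) = {A,B,C,E}; A in? yes
ancestors(C) = {A,B,C}; A in? yes
ancestors(C) = {A,B,C}; B in? yes

Answer: yes yes yes yes yes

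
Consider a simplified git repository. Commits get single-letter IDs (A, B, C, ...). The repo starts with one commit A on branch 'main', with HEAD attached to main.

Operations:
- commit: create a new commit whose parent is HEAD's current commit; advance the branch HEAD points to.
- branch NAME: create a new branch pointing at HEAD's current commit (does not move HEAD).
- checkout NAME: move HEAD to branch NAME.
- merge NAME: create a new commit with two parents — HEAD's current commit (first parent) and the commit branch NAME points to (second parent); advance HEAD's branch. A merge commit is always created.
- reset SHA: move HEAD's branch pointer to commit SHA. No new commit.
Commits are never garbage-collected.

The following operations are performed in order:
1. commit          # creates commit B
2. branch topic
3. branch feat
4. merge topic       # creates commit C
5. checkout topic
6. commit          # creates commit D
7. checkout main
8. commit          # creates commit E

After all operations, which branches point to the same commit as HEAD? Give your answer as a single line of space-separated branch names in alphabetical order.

Answer: main

Derivation:
After op 1 (commit): HEAD=main@B [main=B]
After op 2 (branch): HEAD=main@B [main=B topic=B]
After op 3 (branch): HEAD=main@B [feat=B main=B topic=B]
After op 4 (merge): HEAD=main@C [feat=B main=C topic=B]
After op 5 (checkout): HEAD=topic@B [feat=B main=C topic=B]
After op 6 (commit): HEAD=topic@D [feat=B main=C topic=D]
After op 7 (checkout): HEAD=main@C [feat=B main=C topic=D]
After op 8 (commit): HEAD=main@E [feat=B main=E topic=D]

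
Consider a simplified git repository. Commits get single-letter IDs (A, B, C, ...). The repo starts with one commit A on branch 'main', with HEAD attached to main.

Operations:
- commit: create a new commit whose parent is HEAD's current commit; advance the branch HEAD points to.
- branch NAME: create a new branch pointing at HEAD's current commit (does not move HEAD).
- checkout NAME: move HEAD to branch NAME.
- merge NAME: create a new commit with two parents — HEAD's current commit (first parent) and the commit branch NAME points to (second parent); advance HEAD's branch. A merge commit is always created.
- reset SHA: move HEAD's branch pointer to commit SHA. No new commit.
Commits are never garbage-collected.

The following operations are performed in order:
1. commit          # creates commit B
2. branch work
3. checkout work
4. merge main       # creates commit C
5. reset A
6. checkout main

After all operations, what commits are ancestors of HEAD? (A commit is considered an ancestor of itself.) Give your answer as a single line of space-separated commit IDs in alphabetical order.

Answer: A B

Derivation:
After op 1 (commit): HEAD=main@B [main=B]
After op 2 (branch): HEAD=main@B [main=B work=B]
After op 3 (checkout): HEAD=work@B [main=B work=B]
After op 4 (merge): HEAD=work@C [main=B work=C]
After op 5 (reset): HEAD=work@A [main=B work=A]
After op 6 (checkout): HEAD=main@B [main=B work=A]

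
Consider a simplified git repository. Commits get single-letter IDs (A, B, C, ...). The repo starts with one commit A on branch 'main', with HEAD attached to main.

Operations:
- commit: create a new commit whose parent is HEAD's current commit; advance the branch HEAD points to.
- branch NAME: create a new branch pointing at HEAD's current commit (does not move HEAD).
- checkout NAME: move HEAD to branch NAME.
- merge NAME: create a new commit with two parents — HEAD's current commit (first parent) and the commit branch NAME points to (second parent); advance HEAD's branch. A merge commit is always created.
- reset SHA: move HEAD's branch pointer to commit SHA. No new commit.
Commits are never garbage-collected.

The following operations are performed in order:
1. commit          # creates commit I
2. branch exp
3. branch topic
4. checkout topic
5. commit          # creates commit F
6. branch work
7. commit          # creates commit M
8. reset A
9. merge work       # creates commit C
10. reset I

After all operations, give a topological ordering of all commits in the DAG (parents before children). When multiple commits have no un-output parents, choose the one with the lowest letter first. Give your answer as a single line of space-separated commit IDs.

After op 1 (commit): HEAD=main@I [main=I]
After op 2 (branch): HEAD=main@I [exp=I main=I]
After op 3 (branch): HEAD=main@I [exp=I main=I topic=I]
After op 4 (checkout): HEAD=topic@I [exp=I main=I topic=I]
After op 5 (commit): HEAD=topic@F [exp=I main=I topic=F]
After op 6 (branch): HEAD=topic@F [exp=I main=I topic=F work=F]
After op 7 (commit): HEAD=topic@M [exp=I main=I topic=M work=F]
After op 8 (reset): HEAD=topic@A [exp=I main=I topic=A work=F]
After op 9 (merge): HEAD=topic@C [exp=I main=I topic=C work=F]
After op 10 (reset): HEAD=topic@I [exp=I main=I topic=I work=F]
commit A: parents=[]
commit C: parents=['A', 'F']
commit F: parents=['I']
commit I: parents=['A']
commit M: parents=['F']

Answer: A I F C M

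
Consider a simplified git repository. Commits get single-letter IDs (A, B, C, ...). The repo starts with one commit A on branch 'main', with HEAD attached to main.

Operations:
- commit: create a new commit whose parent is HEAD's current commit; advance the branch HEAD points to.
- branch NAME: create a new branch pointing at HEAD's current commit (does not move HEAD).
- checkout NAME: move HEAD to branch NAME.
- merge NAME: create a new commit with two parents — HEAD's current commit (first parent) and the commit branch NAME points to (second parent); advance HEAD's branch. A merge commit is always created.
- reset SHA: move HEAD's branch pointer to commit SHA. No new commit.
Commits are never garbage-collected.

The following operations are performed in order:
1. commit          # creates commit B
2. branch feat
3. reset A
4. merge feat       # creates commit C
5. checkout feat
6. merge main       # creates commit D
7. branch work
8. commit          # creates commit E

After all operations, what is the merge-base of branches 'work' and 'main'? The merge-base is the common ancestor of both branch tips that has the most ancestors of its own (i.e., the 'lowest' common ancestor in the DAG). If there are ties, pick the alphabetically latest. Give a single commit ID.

After op 1 (commit): HEAD=main@B [main=B]
After op 2 (branch): HEAD=main@B [feat=B main=B]
After op 3 (reset): HEAD=main@A [feat=B main=A]
After op 4 (merge): HEAD=main@C [feat=B main=C]
After op 5 (checkout): HEAD=feat@B [feat=B main=C]
After op 6 (merge): HEAD=feat@D [feat=D main=C]
After op 7 (branch): HEAD=feat@D [feat=D main=C work=D]
After op 8 (commit): HEAD=feat@E [feat=E main=C work=D]
ancestors(work=D): ['A', 'B', 'C', 'D']
ancestors(main=C): ['A', 'B', 'C']
common: ['A', 'B', 'C']

Answer: C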